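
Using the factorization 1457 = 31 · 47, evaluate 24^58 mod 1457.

Mod 31: 24 ≡ 24; by Fermat, exponent reduces to 58 mod 30 = 28; 24^28 ≡ 19 (mod 31).
Mod 47: 24 ≡ 24; by Fermat, exponent reduces to 58 mod 46 = 12; 24^12 ≡ 27 (mod 47).
Combine by CRT: x ≡ 19 (mod 31), x ≡ 27 (mod 47) ⇒ x ≡ 732 (mod 1457).

732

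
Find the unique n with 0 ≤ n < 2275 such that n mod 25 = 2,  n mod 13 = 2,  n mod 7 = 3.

1627

The moduli are pairwise coprime; M = 25·13·7 = 2275.
M/25 = 91; 91 ≡ 16 (mod 25); 16·11 ≡ 1, so inverse 11.
M/13 = 175; 175 ≡ 6 (mod 13); 6·11 ≡ 1, so inverse 11.
M/7 = 325; 325 ≡ 3 (mod 7); 3·5 ≡ 1, so inverse 5.
n ≡ 2·91·11 + 2·175·11 + 3·325·5 = 10727.
10727 mod 2275 = 1627.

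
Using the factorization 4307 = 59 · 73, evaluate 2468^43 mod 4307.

2672

Mod 59: 2468 ≡ 49; 49^43 ≡ 17 (mod 59).
Mod 73: 2468 ≡ 59; 59^43 ≡ 44 (mod 73).
Combine by CRT: x ≡ 17 (mod 59), x ≡ 44 (mod 73) ⇒ x ≡ 2672 (mod 4307).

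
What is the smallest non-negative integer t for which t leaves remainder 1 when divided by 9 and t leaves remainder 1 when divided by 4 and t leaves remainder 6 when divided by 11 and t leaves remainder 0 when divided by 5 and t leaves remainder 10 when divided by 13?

Combine the congruences pairwise.
From t ≡ 1 (mod 9) write t = 1 + 9s. Substituting into t ≡ 1 (mod 4) gives 9s ≡ 0 (mod 4), and since 1⁻¹ ≡ 1 (mod 4), s ≡ 0. Hence t ≡ 1 + 9·0 = 1 (mod 36).
From t ≡ 1 (mod 36) write t = 1 + 36s. Substituting into t ≡ 6 (mod 11) gives 36s ≡ 5 (mod 11), and since 3⁻¹ ≡ 4 (mod 11), s ≡ 9. Hence t ≡ 1 + 36·9 = 325 (mod 396).
From t ≡ 325 (mod 396) write t = 325 + 396s. Substituting into t ≡ 0 (mod 5) gives 396s ≡ 0 (mod 5), and since 1⁻¹ ≡ 1 (mod 5), s ≡ 0. Hence t ≡ 325 + 396·0 = 325 (mod 1980).
From t ≡ 325 (mod 1980) write t = 325 + 1980s. Substituting into t ≡ 10 (mod 13) gives 1980s ≡ 10 (mod 13), and since 4⁻¹ ≡ 10 (mod 13), s ≡ 9. Hence t ≡ 325 + 1980·9 = 18145 (mod 25740).

18145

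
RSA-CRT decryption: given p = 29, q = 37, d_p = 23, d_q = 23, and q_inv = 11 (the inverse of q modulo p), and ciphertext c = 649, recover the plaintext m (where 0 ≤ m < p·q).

56

m₁ = c^(d_p) mod p: c ≡ 11 (mod 29), and 11^23 mod 29 = 27.
m₂ = c^(d_q) mod q: c ≡ 20 (mod 37), and 20^23 mod 37 = 19.
h = q_inv·(m₁ − m₂) mod p = 11·(27 − 19) mod 29 = 1.
m = m₂ + h·q = 19 + 1·37 = 56.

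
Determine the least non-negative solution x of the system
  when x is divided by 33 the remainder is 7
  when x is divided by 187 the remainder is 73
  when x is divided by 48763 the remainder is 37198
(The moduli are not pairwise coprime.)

gcd(33, 187) = 11 and 11 | (73 − 7), so the pair is consistent; merging gives x ≡ 73 (mod 561), where 561 = lcm(33, 187).
gcd(561, 48763) = 11 and 11 | (37198 − 73), so the pair is consistent; merging gives x ≡ 768643 (mod 2486913), where 2486913 = lcm(561, 48763).
The solution is unique modulo lcm(33, 187, 48763) = 2486913.

768643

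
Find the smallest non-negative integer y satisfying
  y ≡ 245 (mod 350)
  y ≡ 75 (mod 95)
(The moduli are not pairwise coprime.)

gcd(350, 95) = 5 and 5 | (75 − 245), so the pair is consistent; merging gives y ≡ 4445 (mod 6650), where 6650 = lcm(350, 95).
The solution is unique modulo lcm(350, 95) = 6650.

4445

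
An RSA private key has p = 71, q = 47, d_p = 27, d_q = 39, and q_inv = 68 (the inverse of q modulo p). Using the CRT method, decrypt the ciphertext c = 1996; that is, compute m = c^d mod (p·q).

557

m₁ = c^(d_p) mod p: c ≡ 8 (mod 71), and 8^27 mod 71 = 60.
m₂ = c^(d_q) mod q: c ≡ 22 (mod 47), and 22^39 mod 47 = 40.
h = q_inv·(m₁ − m₂) mod p = 68·(60 − 40) mod 71 = 11.
m = m₂ + h·q = 40 + 11·47 = 557.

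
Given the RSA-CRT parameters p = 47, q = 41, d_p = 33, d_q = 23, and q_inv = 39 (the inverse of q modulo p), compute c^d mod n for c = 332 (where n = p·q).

64

m₁ = c^(d_p) mod p: c ≡ 3 (mod 47), and 3^33 mod 47 = 17.
m₂ = c^(d_q) mod q: c ≡ 4 (mod 41), and 4^23 mod 41 = 23.
h = q_inv·(m₁ − m₂) mod p = 39·(17 − 23) mod 47 = 1.
m = m₂ + h·q = 23 + 1·41 = 64.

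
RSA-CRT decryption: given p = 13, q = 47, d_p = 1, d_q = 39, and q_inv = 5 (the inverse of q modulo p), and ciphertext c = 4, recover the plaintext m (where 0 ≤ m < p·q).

277

m₁ = c^(d_p) mod p: c ≡ 4 (mod 13), and 4^1 mod 13 = 4.
m₂ = c^(d_q) mod q: c ≡ 4 (mod 47), and 4^39 mod 47 = 42.
h = q_inv·(m₁ − m₂) mod p = 5·(4 − 42) mod 13 = 5.
m = m₂ + h·q = 42 + 5·47 = 277.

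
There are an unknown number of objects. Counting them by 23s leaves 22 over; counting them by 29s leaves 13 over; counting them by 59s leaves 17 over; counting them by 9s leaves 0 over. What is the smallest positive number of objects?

220500

The moduli are pairwise coprime; M = 23·29·59·9 = 354177.
M/23 = 15399; 15399 ≡ 12 (mod 23); 12·2 ≡ 1, so inverse 2.
M/29 = 12213; 12213 ≡ 4 (mod 29); 4·22 ≡ 1, so inverse 22.
M/59 = 6003; 6003 ≡ 44 (mod 59); 44·55 ≡ 1, so inverse 55.
M/9 = 39353; 39353 ≡ 5 (mod 9); 5·2 ≡ 1, so inverse 2.
N ≡ 22·15399·2 + 13·12213·22 + 17·6003·55 + 0·39353·2 = 9783279.
9783279 mod 354177 = 220500.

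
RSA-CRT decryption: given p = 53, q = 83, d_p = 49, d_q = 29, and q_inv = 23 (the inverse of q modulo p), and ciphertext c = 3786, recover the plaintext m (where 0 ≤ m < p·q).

m₁ = c^(d_p) mod p: c ≡ 23 (mod 53), and 23^49 mod 53 = 23.
m₂ = c^(d_q) mod q: c ≡ 51 (mod 83), and 51^29 mod 83 = 65.
h = q_inv·(m₁ − m₂) mod p = 23·(23 − 65) mod 53 = 41.
m = m₂ + h·q = 65 + 41·83 = 3468.

3468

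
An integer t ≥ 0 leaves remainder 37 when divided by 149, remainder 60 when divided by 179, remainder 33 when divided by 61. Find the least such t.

Combine the congruences pairwise.
From t ≡ 37 (mod 149) write t = 37 + 149s. Substituting into t ≡ 60 (mod 179) gives 149s ≡ 23 (mod 179), and since 149⁻¹ ≡ 173 (mod 179), s ≡ 41. Hence t ≡ 37 + 149·41 = 6146 (mod 26671).
From t ≡ 6146 (mod 26671) write t = 6146 + 26671s. Substituting into t ≡ 33 (mod 61) gives 26671s ≡ 48 (mod 61), and since 14⁻¹ ≡ 48 (mod 61), s ≡ 47. Hence t ≡ 6146 + 26671·47 = 1259683 (mod 1626931).

1259683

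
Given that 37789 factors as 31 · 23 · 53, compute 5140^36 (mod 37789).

Mod 31: 5140 ≡ 25; by Fermat, exponent reduces to 36 mod 30 = 6; 25^6 ≡ 1 (mod 31).
Mod 23: 5140 ≡ 11; by Fermat, exponent reduces to 36 mod 22 = 14; 11^14 ≡ 3 (mod 23).
Mod 53: 5140 ≡ 52; 52^36 ≡ 1 (mod 53).
Combine by CRT: x ≡ 1 (mod 31), x ≡ 3 (mod 23), x ≡ 1 (mod 53) ⇒ x ≡ 23003 (mod 37789).

23003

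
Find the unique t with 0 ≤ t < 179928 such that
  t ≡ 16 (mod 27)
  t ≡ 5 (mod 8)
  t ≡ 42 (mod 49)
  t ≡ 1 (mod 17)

139741

The moduli are pairwise coprime; N = 27·8·49·17 = 179928.
N/27 = 6664; 6664 ≡ 22 (mod 27); 22·16 ≡ 1, so inverse 16.
N/8 = 22491; 22491 ≡ 3 (mod 8); 3·3 ≡ 1, so inverse 3.
N/49 = 3672; 3672 ≡ 46 (mod 49); 46·16 ≡ 1, so inverse 16.
N/17 = 10584; 10584 ≡ 10 (mod 17); 10·12 ≡ 1, so inverse 12.
t ≡ 16·6664·16 + 5·22491·3 + 42·3672·16 + 1·10584·12 = 4637941.
4637941 mod 179928 = 139741.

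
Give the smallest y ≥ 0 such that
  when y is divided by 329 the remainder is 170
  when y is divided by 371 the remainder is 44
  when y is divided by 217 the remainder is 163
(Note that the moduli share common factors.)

70905

gcd(329, 371) = 7 and 7 | (44 − 170), so the pair is consistent; merging gives y ≡ 1157 (mod 17437), where 17437 = lcm(329, 371).
gcd(17437, 217) = 7 and 7 | (163 − 1157), so the pair is consistent; merging gives y ≡ 70905 (mod 540547), where 540547 = lcm(17437, 217).
The solution is unique modulo lcm(329, 371, 217) = 540547.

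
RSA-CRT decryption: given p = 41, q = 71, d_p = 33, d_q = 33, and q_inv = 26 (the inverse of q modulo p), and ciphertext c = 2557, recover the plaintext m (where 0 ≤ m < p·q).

1634

m₁ = c^(d_p) mod p: c ≡ 15 (mod 41), and 15^33 mod 41 = 35.
m₂ = c^(d_q) mod q: c ≡ 1 (mod 71), and 1^33 mod 71 = 1.
h = q_inv·(m₁ − m₂) mod p = 26·(35 − 1) mod 41 = 23.
m = m₂ + h·q = 1 + 23·71 = 1634.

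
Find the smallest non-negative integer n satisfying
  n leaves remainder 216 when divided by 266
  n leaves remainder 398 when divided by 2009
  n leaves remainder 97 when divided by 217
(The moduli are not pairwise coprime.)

775872

gcd(266, 2009) = 7 and 7 | (398 − 216), so the pair is consistent; merging gives n ≡ 12452 (mod 76342), where 76342 = lcm(266, 2009).
gcd(76342, 217) = 7 and 7 | (97 − 12452), so the pair is consistent; merging gives n ≡ 775872 (mod 2366602), where 2366602 = lcm(76342, 217).
The solution is unique modulo lcm(266, 2009, 217) = 2366602.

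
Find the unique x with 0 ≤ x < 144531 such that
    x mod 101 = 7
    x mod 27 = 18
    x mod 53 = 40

112824

Combine the congruences pairwise.
From x ≡ 7 (mod 101) write x = 7 + 101t. Substituting into x ≡ 18 (mod 27) gives 101t ≡ 11 (mod 27), and since 20⁻¹ ≡ 23 (mod 27), t ≡ 10. Hence x ≡ 7 + 101·10 = 1017 (mod 2727).
From x ≡ 1017 (mod 2727) write x = 1017 + 2727t. Substituting into x ≡ 40 (mod 53) gives 2727t ≡ 30 (mod 53), and since 24⁻¹ ≡ 42 (mod 53), t ≡ 41. Hence x ≡ 1017 + 2727·41 = 112824 (mod 144531).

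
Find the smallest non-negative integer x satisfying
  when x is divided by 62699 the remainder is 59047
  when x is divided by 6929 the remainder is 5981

gcd(62699, 6929) = 169 and 169 | (5981 − 59047), so the pair is consistent; merging gives x ≡ 497940 (mod 2570659), where 2570659 = lcm(62699, 6929).
The solution is unique modulo lcm(62699, 6929) = 2570659.

497940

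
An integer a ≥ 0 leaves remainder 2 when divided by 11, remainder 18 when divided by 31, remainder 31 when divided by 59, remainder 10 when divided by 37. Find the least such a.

The moduli are pairwise coprime; N = 11·31·59·37 = 744403.
N/11 = 67673; 67673 ≡ 1 (mod 11), inverse 1.
N/31 = 24013; 24013 ≡ 19 (mod 31); 19·18 ≡ 1, so inverse 18.
N/59 = 12617; 12617 ≡ 50 (mod 59); 50·13 ≡ 1, so inverse 13.
N/37 = 20119; 20119 ≡ 28 (mod 37); 28·4 ≡ 1, so inverse 4.
a ≡ 2·67673·1 + 18·24013·18 + 31·12617·13 + 10·20119·4 = 13804969.
13804969 mod 744403 = 405715.

405715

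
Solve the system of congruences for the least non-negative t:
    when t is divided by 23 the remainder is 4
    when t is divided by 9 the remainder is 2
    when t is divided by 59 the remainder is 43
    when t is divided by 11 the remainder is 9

29720

The moduli are pairwise coprime; N = 23·9·59·11 = 134343.
N/23 = 5841; 5841 ≡ 22 (mod 23); 22·22 ≡ 1, so inverse 22.
N/9 = 14927; 14927 ≡ 5 (mod 9); 5·2 ≡ 1, so inverse 2.
N/59 = 2277; 2277 ≡ 35 (mod 59); 35·27 ≡ 1, so inverse 27.
N/11 = 12213; 12213 ≡ 3 (mod 11); 3·4 ≡ 1, so inverse 4.
t ≡ 4·5841·22 + 2·14927·2 + 43·2277·27 + 9·12213·4 = 3656981.
3656981 mod 134343 = 29720.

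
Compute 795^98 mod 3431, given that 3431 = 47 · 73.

Mod 47: 795 ≡ 43; by Fermat, exponent reduces to 98 mod 46 = 6; 43^6 ≡ 7 (mod 47).
Mod 73: 795 ≡ 65; by Fermat, exponent reduces to 98 mod 72 = 26; 65^26 ≡ 64 (mod 73).
Combine by CRT: x ≡ 7 (mod 47), x ≡ 64 (mod 73) ⇒ x ≡ 3203 (mod 3431).

3203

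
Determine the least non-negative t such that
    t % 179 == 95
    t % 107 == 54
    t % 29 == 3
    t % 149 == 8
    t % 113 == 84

283194921

Combine the congruences pairwise.
From t ≡ 95 (mod 179) write t = 95 + 179s. Substituting into t ≡ 54 (mod 107) gives 179s ≡ 66 (mod 107), and since 72⁻¹ ≡ 55 (mod 107), s ≡ 99. Hence t ≡ 95 + 179·99 = 17816 (mod 19153).
From t ≡ 17816 (mod 19153) write t = 17816 + 19153s. Substituting into t ≡ 3 (mod 29) gives 19153s ≡ 22 (mod 29), and since 13⁻¹ ≡ 9 (mod 29), s ≡ 24. Hence t ≡ 17816 + 19153·24 = 477488 (mod 555437).
From t ≡ 477488 (mod 555437) write t = 477488 + 555437s. Substituting into t ≡ 8 (mod 149) gives 555437s ≡ 65 (mod 149), and since 114⁻¹ ≡ 17 (mod 149), s ≡ 62. Hence t ≡ 477488 + 555437·62 = 34914582 (mod 82760113).
From t ≡ 34914582 (mod 82760113) write t = 34914582 + 82760113s. Substituting into t ≡ 84 (mod 113) gives 82760113s ≡ 16 (mod 113), and since 43⁻¹ ≡ 92 (mod 113), s ≡ 3. Hence t ≡ 34914582 + 82760113·3 = 283194921 (mod 9351892769).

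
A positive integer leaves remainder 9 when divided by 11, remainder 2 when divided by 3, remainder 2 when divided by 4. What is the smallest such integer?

86

From x ≡ 9 (mod 11) write x = 9 + 11t. Substituting into x ≡ 2 (mod 3) gives 11t ≡ 2 (mod 3), and since 2⁻¹ ≡ 2 (mod 3), t ≡ 1. Hence x ≡ 9 + 11·1 = 20 (mod 33).
From x ≡ 20 (mod 33) write x = 20 + 33t. Substituting into x ≡ 2 (mod 4) gives 33t ≡ 2 (mod 4), and since 1⁻¹ ≡ 1 (mod 4), t ≡ 2. Hence x ≡ 20 + 33·2 = 86 (mod 132).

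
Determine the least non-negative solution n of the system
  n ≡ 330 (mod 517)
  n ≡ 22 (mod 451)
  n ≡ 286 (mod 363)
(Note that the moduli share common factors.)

gcd(517, 451) = 11 and 11 | (22 − 330), so the pair is consistent; merging gives n ≡ 4983 (mod 21197), where 21197 = lcm(517, 451).
gcd(21197, 363) = 11 and 11 | (286 − 4983), so the pair is consistent; merging gives n ≡ 492514 (mod 699501), where 699501 = lcm(21197, 363).
The solution is unique modulo lcm(517, 451, 363) = 699501.

492514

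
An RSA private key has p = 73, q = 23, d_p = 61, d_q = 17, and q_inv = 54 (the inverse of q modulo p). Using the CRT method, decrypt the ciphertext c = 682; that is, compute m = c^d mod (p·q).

m₁ = c^(d_p) mod p: c ≡ 25 (mod 73), and 25^61 mod 73 = 67.
m₂ = c^(d_q) mod q: c ≡ 15 (mod 23), and 15^17 mod 23 = 10.
h = q_inv·(m₁ − m₂) mod p = 54·(67 − 10) mod 73 = 12.
m = m₂ + h·q = 10 + 12·23 = 286.

286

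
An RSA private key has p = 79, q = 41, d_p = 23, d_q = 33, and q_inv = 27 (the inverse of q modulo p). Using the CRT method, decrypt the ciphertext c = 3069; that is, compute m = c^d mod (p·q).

1746

m₁ = c^(d_p) mod p: c ≡ 67 (mod 79), and 67^23 mod 79 = 8.
m₂ = c^(d_q) mod q: c ≡ 35 (mod 41), and 35^33 mod 41 = 24.
h = q_inv·(m₁ − m₂) mod p = 27·(8 − 24) mod 79 = 42.
m = m₂ + h·q = 24 + 42·41 = 1746.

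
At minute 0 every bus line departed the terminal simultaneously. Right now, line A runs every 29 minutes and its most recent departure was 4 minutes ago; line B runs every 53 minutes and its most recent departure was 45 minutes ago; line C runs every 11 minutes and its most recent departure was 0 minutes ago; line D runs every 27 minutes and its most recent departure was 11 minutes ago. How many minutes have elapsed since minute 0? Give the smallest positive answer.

The moduli are pairwise coprime; N = 29·53·11·27 = 456489.
N/29 = 15741; 15741 ≡ 23 (mod 29); 23·24 ≡ 1, so inverse 24.
N/53 = 8613; 8613 ≡ 27 (mod 53); 27·2 ≡ 1, so inverse 2.
N/11 = 41499; 41499 ≡ 7 (mod 11); 7·8 ≡ 1, so inverse 8.
N/27 = 16907; 16907 ≡ 5 (mod 27); 5·11 ≡ 1, so inverse 11.
t ≡ 4·15741·24 + 45·8613·2 + 0·41499·8 + 11·16907·11 = 4332053.
4332053 mod 456489 = 223652.

223652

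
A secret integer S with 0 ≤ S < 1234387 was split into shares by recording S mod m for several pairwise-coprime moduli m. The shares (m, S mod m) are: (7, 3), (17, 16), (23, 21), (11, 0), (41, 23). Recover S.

The moduli are pairwise coprime; N = 7·17·23·11·41 = 1234387.
N/7 = 176341; 176341 ≡ 4 (mod 7); 4·2 ≡ 1, so inverse 2.
N/17 = 72611; 72611 ≡ 4 (mod 17); 4·13 ≡ 1, so inverse 13.
N/23 = 53669; 53669 ≡ 10 (mod 23); 10·7 ≡ 1, so inverse 7.
N/11 = 112217; 112217 ≡ 6 (mod 11); 6·2 ≡ 1, so inverse 2.
N/41 = 30107; 30107 ≡ 13 (mod 41); 13·19 ≡ 1, so inverse 19.
S ≡ 3·176341·2 + 16·72611·13 + 21·53669·7 + 0·112217·2 + 23·30107·19 = 37207236.
37207236 mod 1234387 = 175626.

175626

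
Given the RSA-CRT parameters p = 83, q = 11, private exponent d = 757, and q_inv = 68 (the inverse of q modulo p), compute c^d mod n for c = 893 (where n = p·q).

777

d_p = d mod (p−1) = 757 mod 82 = 19; d_q = d mod (q−1) = 7.
m₁ = c^(d_p) mod p: c ≡ 63 (mod 83), and 63^19 mod 83 = 30.
m₂ = c^(d_q) mod q: c ≡ 2 (mod 11), and 2^7 mod 11 = 7.
h = q_inv·(m₁ − m₂) mod p = 68·(30 − 7) mod 83 = 70.
m = m₂ + h·q = 7 + 70·11 = 777.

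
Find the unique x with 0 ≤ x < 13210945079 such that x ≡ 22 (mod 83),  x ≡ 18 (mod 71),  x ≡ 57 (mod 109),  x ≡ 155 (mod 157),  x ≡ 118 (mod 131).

10045836381

From x ≡ 22 (mod 83) write x = 22 + 83t. Substituting into x ≡ 18 (mod 71) gives 83t ≡ 67 (mod 71), and since 12⁻¹ ≡ 6 (mod 71), t ≡ 47. Hence x ≡ 22 + 83·47 = 3923 (mod 5893).
From x ≡ 3923 (mod 5893) write x = 3923 + 5893t. Substituting into x ≡ 57 (mod 109) gives 5893t ≡ 58 (mod 109), and since 7⁻¹ ≡ 78 (mod 109), t ≡ 55. Hence x ≡ 3923 + 5893·55 = 328038 (mod 642337).
From x ≡ 328038 (mod 642337) write x = 328038 + 642337t. Substituting into x ≡ 155 (mod 157) gives 642337t ≡ 90 (mod 157), and since 50⁻¹ ≡ 22 (mod 157), t ≡ 96. Hence x ≡ 328038 + 642337·96 = 61992390 (mod 100846909).
From x ≡ 61992390 (mod 100846909) write x = 61992390 + 100846909t. Substituting into x ≡ 118 (mod 131) gives 100846909t ≡ 72 (mod 131), and since 96⁻¹ ≡ 116 (mod 131), t ≡ 99. Hence x ≡ 61992390 + 100846909·99 = 10045836381 (mod 13210945079).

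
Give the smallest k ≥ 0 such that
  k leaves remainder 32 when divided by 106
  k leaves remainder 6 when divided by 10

gcd(106, 10) = 2 and 2 | (6 − 32), so the pair is consistent; merging gives k ≡ 456 (mod 530), where 530 = lcm(106, 10).
The solution is unique modulo lcm(106, 10) = 530.

456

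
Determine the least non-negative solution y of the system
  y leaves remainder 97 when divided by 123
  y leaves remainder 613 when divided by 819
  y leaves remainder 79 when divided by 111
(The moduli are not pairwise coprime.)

288901

gcd(123, 819) = 3 and 3 | (613 − 97), so the pair is consistent; merging gives y ≡ 20269 (mod 33579), where 33579 = lcm(123, 819).
gcd(33579, 111) = 3 and 3 | (79 − 20269), so the pair is consistent; merging gives y ≡ 288901 (mod 1242423), where 1242423 = lcm(33579, 111).
The solution is unique modulo lcm(123, 819, 111) = 1242423.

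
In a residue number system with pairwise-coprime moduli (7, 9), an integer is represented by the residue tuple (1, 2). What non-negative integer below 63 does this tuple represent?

From x ≡ 1 (mod 7) write x = 1 + 7t. Substituting into x ≡ 2 (mod 9) gives 7t ≡ 1 (mod 9), and since 7⁻¹ ≡ 4 (mod 9), t ≡ 4. Hence x ≡ 1 + 7·4 = 29 (mod 63).

29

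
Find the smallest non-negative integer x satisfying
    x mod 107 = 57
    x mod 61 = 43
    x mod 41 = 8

59335

The moduli are pairwise coprime; N = 107·61·41 = 267607.
N/107 = 2501; 2501 ≡ 40 (mod 107); 40·99 ≡ 1, so inverse 99.
N/61 = 4387; 4387 ≡ 56 (mod 61); 56·12 ≡ 1, so inverse 12.
N/41 = 6527; 6527 ≡ 8 (mod 41); 8·36 ≡ 1, so inverse 36.
x ≡ 57·2501·99 + 43·4387·12 + 8·6527·36 = 18256611.
18256611 mod 267607 = 59335.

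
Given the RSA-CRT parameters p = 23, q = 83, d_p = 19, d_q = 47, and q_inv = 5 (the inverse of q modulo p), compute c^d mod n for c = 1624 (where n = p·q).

m₁ = c^(d_p) mod p: c ≡ 14 (mod 23), and 14^19 mod 23 = 10.
m₂ = c^(d_q) mod q: c ≡ 47 (mod 83), and 47^47 mod 83 = 66.
h = q_inv·(m₁ − m₂) mod p = 5·(10 − 66) mod 23 = 19.
m = m₂ + h·q = 66 + 19·83 = 1643.

1643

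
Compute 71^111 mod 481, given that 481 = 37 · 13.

47

Mod 37: 71 ≡ 34; by Fermat, exponent reduces to 111 mod 36 = 3; 34^3 ≡ 10 (mod 37).
Mod 13: 71 ≡ 6; by Fermat, exponent reduces to 111 mod 12 = 3; 6^3 ≡ 8 (mod 13).
Combine by CRT: x ≡ 10 (mod 37), x ≡ 8 (mod 13) ⇒ x ≡ 47 (mod 481).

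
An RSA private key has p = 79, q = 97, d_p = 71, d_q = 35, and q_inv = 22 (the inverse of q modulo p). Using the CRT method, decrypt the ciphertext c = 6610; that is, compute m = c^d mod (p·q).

m₁ = c^(d_p) mod p: c ≡ 53 (mod 79), and 53^71 mod 79 = 54.
m₂ = c^(d_q) mod q: c ≡ 14 (mod 97), and 14^35 mod 97 = 59.
h = q_inv·(m₁ − m₂) mod p = 22·(54 − 59) mod 79 = 48.
m = m₂ + h·q = 59 + 48·97 = 4715.

4715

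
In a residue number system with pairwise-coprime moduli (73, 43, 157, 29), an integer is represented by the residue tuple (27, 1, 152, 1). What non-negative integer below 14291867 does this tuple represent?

66092

Combine the congruences pairwise.
From x ≡ 27 (mod 73) write x = 27 + 73t. Substituting into x ≡ 1 (mod 43) gives 73t ≡ 17 (mod 43), and since 30⁻¹ ≡ 33 (mod 43), t ≡ 2. Hence x ≡ 27 + 73·2 = 173 (mod 3139).
From x ≡ 173 (mod 3139) write x = 173 + 3139t. Substituting into x ≡ 152 (mod 157) gives 3139t ≡ 136 (mod 157), and since 156⁻¹ ≡ 156 (mod 157), t ≡ 21. Hence x ≡ 173 + 3139·21 = 66092 (mod 492823).
From x ≡ 66092 (mod 492823) write x = 66092 + 492823t. Substituting into x ≡ 1 (mod 29) gives 492823t ≡ 0 (mod 29), and since 26⁻¹ ≡ 19 (mod 29), t ≡ 0. Hence x ≡ 66092 + 492823·0 = 66092 (mod 14291867).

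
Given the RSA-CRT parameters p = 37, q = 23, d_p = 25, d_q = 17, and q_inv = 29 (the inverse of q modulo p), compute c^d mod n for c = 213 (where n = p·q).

58

m₁ = c^(d_p) mod p: c ≡ 28 (mod 37), and 28^25 mod 37 = 21.
m₂ = c^(d_q) mod q: c ≡ 6 (mod 23), and 6^17 mod 23 = 12.
h = q_inv·(m₁ − m₂) mod p = 29·(21 − 12) mod 37 = 2.
m = m₂ + h·q = 12 + 2·23 = 58.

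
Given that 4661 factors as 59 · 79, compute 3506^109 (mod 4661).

Mod 59: 3506 ≡ 25; by Fermat, exponent reduces to 109 mod 58 = 51; 25^51 ≡ 51 (mod 59).
Mod 79: 3506 ≡ 30; by Fermat, exponent reduces to 109 mod 78 = 31; 30^31 ≡ 43 (mod 79).
Combine by CRT: x ≡ 51 (mod 59), x ≡ 43 (mod 79) ⇒ x ≡ 1939 (mod 4661).

1939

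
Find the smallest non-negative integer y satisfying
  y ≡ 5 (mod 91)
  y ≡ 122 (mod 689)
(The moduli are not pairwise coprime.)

gcd(91, 689) = 13 and 13 | (122 − 5), so the pair is consistent; merging gives y ≡ 2189 (mod 4823), where 4823 = lcm(91, 689).
The solution is unique modulo lcm(91, 689) = 4823.

2189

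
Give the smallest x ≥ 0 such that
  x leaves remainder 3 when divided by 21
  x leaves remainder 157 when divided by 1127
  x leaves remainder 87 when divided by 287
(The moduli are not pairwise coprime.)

65523

gcd(21, 1127) = 7 and 7 | (157 − 3), so the pair is consistent; merging gives x ≡ 1284 (mod 3381), where 3381 = lcm(21, 1127).
gcd(3381, 287) = 7 and 7 | (87 − 1284), so the pair is consistent; merging gives x ≡ 65523 (mod 138621), where 138621 = lcm(3381, 287).
The solution is unique modulo lcm(21, 1127, 287) = 138621.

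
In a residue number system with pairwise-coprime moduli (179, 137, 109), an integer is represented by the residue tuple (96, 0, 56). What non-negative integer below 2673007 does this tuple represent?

1583172

The moduli are pairwise coprime; N = 179·137·109 = 2673007.
N/179 = 14933; 14933 ≡ 76 (mod 179); 76·106 ≡ 1, so inverse 106.
N/137 = 19511; 19511 ≡ 57 (mod 137); 57·125 ≡ 1, so inverse 125.
N/109 = 24523; 24523 ≡ 107 (mod 109); 107·54 ≡ 1, so inverse 54.
x ≡ 96·14933·106 + 0·19511·125 + 56·24523·54 = 226115760.
226115760 mod 2673007 = 1583172.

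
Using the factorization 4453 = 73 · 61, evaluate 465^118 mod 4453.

2992

Mod 73: 465 ≡ 27; by Fermat, exponent reduces to 118 mod 72 = 46; 27^46 ≡ 72 (mod 73).
Mod 61: 465 ≡ 38; by Fermat, exponent reduces to 118 mod 60 = 58; 38^58 ≡ 3 (mod 61).
Combine by CRT: x ≡ 72 (mod 73), x ≡ 3 (mod 61) ⇒ x ≡ 2992 (mod 4453).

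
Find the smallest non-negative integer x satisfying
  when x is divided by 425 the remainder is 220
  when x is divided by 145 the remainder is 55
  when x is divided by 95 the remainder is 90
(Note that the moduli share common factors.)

62695

gcd(425, 145) = 5 and 5 | (55 − 220), so the pair is consistent; merging gives x ≡ 1070 (mod 12325), where 12325 = lcm(425, 145).
gcd(12325, 95) = 5 and 5 | (90 − 1070), so the pair is consistent; merging gives x ≡ 62695 (mod 234175), where 234175 = lcm(12325, 95).
The solution is unique modulo lcm(425, 145, 95) = 234175.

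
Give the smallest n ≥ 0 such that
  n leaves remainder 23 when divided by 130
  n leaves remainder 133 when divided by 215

3143

gcd(130, 215) = 5 and 5 | (133 − 23), so the pair is consistent; merging gives n ≡ 3143 (mod 5590), where 5590 = lcm(130, 215).
The solution is unique modulo lcm(130, 215) = 5590.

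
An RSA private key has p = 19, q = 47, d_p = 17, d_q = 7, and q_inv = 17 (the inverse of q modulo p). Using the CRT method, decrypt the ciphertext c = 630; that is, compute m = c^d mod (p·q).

m₁ = c^(d_p) mod p: c ≡ 3 (mod 19), and 3^17 mod 19 = 13.
m₂ = c^(d_q) mod q: c ≡ 19 (mod 47), and 19^7 mod 47 = 30.
h = q_inv·(m₁ − m₂) mod p = 17·(13 − 30) mod 19 = 15.
m = m₂ + h·q = 30 + 15·47 = 735.

735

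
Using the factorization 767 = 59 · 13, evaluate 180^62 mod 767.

Mod 59: 180 ≡ 3; by Fermat, exponent reduces to 62 mod 58 = 4; 3^4 ≡ 22 (mod 59).
Mod 13: 180 ≡ 11; by Fermat, exponent reduces to 62 mod 12 = 2; 11^2 ≡ 4 (mod 13).
Combine by CRT: x ≡ 22 (mod 59), x ≡ 4 (mod 13) ⇒ x ≡ 199 (mod 767).

199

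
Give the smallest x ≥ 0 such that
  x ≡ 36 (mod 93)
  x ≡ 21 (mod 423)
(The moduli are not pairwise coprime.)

gcd(93, 423) = 3 and 3 | (21 − 36), so the pair is consistent; merging gives x ≡ 10173 (mod 13113), where 13113 = lcm(93, 423).
The solution is unique modulo lcm(93, 423) = 13113.

10173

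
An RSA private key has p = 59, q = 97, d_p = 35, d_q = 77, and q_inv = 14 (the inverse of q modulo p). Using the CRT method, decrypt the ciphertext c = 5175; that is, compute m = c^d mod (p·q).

m₁ = c^(d_p) mod p: c ≡ 42 (mod 59), and 42^35 mod 59 = 39.
m₂ = c^(d_q) mod q: c ≡ 34 (mod 97), and 34^77 mod 97 = 51.
h = q_inv·(m₁ − m₂) mod p = 14·(39 − 51) mod 59 = 9.
m = m₂ + h·q = 51 + 9·97 = 924.

924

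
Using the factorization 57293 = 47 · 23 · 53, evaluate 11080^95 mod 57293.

Mod 47: 11080 ≡ 35; by Fermat, exponent reduces to 95 mod 46 = 3; 35^3 ≡ 11 (mod 47).
Mod 23: 11080 ≡ 17; by Fermat, exponent reduces to 95 mod 22 = 7; 17^7 ≡ 20 (mod 23).
Mod 53: 11080 ≡ 3; by Fermat, exponent reduces to 95 mod 52 = 43; 3^43 ≡ 8 (mod 53).
Combine by CRT: x ≡ 11 (mod 47), x ≡ 20 (mod 23), x ≡ 8 (mod 53) ⇒ x ≡ 11244 (mod 57293).

11244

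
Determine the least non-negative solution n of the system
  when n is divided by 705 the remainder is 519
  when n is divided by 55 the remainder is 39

3339

Combine the congruences pairwise.
gcd(705, 55) = 5 and 5 | (39 − 519), so the pair is consistent; merging gives n ≡ 3339 (mod 7755), where 7755 = lcm(705, 55).
The solution is unique modulo lcm(705, 55) = 7755.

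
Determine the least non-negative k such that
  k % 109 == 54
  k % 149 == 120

13679

From k ≡ 54 (mod 109) write k = 54 + 109t. Substituting into k ≡ 120 (mod 149) gives 109t ≡ 66 (mod 149), and since 109⁻¹ ≡ 108 (mod 149), t ≡ 125. Hence k ≡ 54 + 109·125 = 13679 (mod 16241).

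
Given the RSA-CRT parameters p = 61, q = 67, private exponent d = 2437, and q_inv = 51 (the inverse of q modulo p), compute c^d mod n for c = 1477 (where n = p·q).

745

d_p = d mod (p−1) = 2437 mod 60 = 37; d_q = d mod (q−1) = 61.
m₁ = c^(d_p) mod p: c ≡ 13 (mod 61), and 13^37 mod 61 = 13.
m₂ = c^(d_q) mod q: c ≡ 3 (mod 67), and 3^61 mod 67 = 8.
h = q_inv·(m₁ − m₂) mod p = 51·(13 − 8) mod 61 = 11.
m = m₂ + h·q = 8 + 11·67 = 745.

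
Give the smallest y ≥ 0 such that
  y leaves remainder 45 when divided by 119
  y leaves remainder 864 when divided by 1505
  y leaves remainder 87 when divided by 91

273269

gcd(119, 1505) = 7 and 7 | (864 − 45), so the pair is consistent; merging gives y ≡ 17419 (mod 25585), where 25585 = lcm(119, 1505).
gcd(25585, 91) = 7 and 7 | (87 − 17419), so the pair is consistent; merging gives y ≡ 273269 (mod 332605), where 332605 = lcm(25585, 91).
The solution is unique modulo lcm(119, 1505, 91) = 332605.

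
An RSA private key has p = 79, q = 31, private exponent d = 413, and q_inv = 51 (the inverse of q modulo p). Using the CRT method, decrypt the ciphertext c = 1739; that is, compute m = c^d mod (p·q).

d_p = d mod (p−1) = 413 mod 78 = 23; d_q = d mod (q−1) = 23.
m₁ = c^(d_p) mod p: c ≡ 1 (mod 79), and 1^23 mod 79 = 1.
m₂ = c^(d_q) mod q: c ≡ 3 (mod 31), and 3^23 mod 31 = 11.
h = q_inv·(m₁ − m₂) mod p = 51·(1 − 11) mod 79 = 43.
m = m₂ + h·q = 11 + 43·31 = 1344.

1344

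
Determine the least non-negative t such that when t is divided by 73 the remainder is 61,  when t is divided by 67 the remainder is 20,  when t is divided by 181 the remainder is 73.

From t ≡ 61 (mod 73) write t = 61 + 73s. Substituting into t ≡ 20 (mod 67) gives 73s ≡ 26 (mod 67), and since 6⁻¹ ≡ 56 (mod 67), s ≡ 49. Hence t ≡ 61 + 73·49 = 3638 (mod 4891).
From t ≡ 3638 (mod 4891) write t = 3638 + 4891s. Substituting into t ≡ 73 (mod 181) gives 4891s ≡ 55 (mod 181), and since 4⁻¹ ≡ 136 (mod 181), s ≡ 59. Hence t ≡ 3638 + 4891·59 = 292207 (mod 885271).

292207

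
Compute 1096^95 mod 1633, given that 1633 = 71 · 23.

678

Mod 71: 1096 ≡ 31; by Fermat, exponent reduces to 95 mod 70 = 25; 31^25 ≡ 39 (mod 71).
Mod 23: 1096 ≡ 15; by Fermat, exponent reduces to 95 mod 22 = 7; 15^7 ≡ 11 (mod 23).
Combine by CRT: x ≡ 39 (mod 71), x ≡ 11 (mod 23) ⇒ x ≡ 678 (mod 1633).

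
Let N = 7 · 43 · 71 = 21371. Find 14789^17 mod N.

Mod 7: 14789 ≡ 5; by Fermat, exponent reduces to 17 mod 6 = 5; 5^5 ≡ 3 (mod 7).
Mod 43: 14789 ≡ 40; 40^17 ≡ 17 (mod 43).
Mod 71: 14789 ≡ 21; 21^17 ≡ 13 (mod 71).
Combine by CRT: x ≡ 3 (mod 7), x ≡ 17 (mod 43), x ≡ 13 (mod 71) ⇒ x ≡ 8746 (mod 21371).

8746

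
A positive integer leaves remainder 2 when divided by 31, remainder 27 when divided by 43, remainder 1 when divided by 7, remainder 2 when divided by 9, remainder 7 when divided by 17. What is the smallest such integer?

765857

From t ≡ 2 (mod 31) write t = 2 + 31s. Substituting into t ≡ 27 (mod 43) gives 31s ≡ 25 (mod 43), and since 31⁻¹ ≡ 25 (mod 43), s ≡ 23. Hence t ≡ 2 + 31·23 = 715 (mod 1333).
From t ≡ 715 (mod 1333) write t = 715 + 1333s. Substituting into t ≡ 1 (mod 7) gives 1333s ≡ 0 (mod 7), and since 3⁻¹ ≡ 5 (mod 7), s ≡ 0. Hence t ≡ 715 + 1333·0 = 715 (mod 9331).
From t ≡ 715 (mod 9331) write t = 715 + 9331s. Substituting into t ≡ 2 (mod 9) gives 9331s ≡ 7 (mod 9), and since 7⁻¹ ≡ 4 (mod 9), s ≡ 1. Hence t ≡ 715 + 9331·1 = 10046 (mod 83979).
From t ≡ 10046 (mod 83979) write t = 10046 + 83979s. Substituting into t ≡ 7 (mod 17) gives 83979s ≡ 8 (mod 17), and since 16⁻¹ ≡ 16 (mod 17), s ≡ 9. Hence t ≡ 10046 + 83979·9 = 765857 (mod 1427643).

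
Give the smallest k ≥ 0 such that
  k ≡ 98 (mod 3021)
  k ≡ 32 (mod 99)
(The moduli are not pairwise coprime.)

66560

gcd(3021, 99) = 3 and 3 | (32 − 98), so the pair is consistent; merging gives k ≡ 66560 (mod 99693), where 99693 = lcm(3021, 99).
The solution is unique modulo lcm(3021, 99) = 99693.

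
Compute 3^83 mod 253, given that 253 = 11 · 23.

16

Mod 11: 3 ≡ 3; by Fermat, exponent reduces to 83 mod 10 = 3; 3^3 ≡ 5 (mod 11).
Mod 23: 3 ≡ 3; by Fermat, exponent reduces to 83 mod 22 = 17; 3^17 ≡ 16 (mod 23).
Combine by CRT: x ≡ 5 (mod 11), x ≡ 16 (mod 23) ⇒ x ≡ 16 (mod 253).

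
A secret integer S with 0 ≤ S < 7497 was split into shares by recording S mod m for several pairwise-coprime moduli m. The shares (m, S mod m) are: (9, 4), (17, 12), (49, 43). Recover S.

1219

The moduli are pairwise coprime; N = 9·17·49 = 7497.
N/9 = 833; 833 ≡ 5 (mod 9); 5·2 ≡ 1, so inverse 2.
N/17 = 441; 441 ≡ 16 (mod 17); 16·16 ≡ 1, so inverse 16.
N/49 = 153; 153 ≡ 6 (mod 49); 6·41 ≡ 1, so inverse 41.
S ≡ 4·833·2 + 12·441·16 + 43·153·41 = 361075.
361075 mod 7497 = 1219.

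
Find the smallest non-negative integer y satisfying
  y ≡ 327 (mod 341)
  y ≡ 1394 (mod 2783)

gcd(341, 2783) = 11 and 11 | (1394 − 327), so the pair is consistent; merging gives y ≡ 68186 (mod 86273), where 86273 = lcm(341, 2783).
The solution is unique modulo lcm(341, 2783) = 86273.

68186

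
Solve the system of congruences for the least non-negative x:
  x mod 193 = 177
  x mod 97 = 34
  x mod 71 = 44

177544

Combine the congruences pairwise.
From x ≡ 177 (mod 193) write x = 177 + 193t. Substituting into x ≡ 34 (mod 97) gives 193t ≡ 51 (mod 97), and since 96⁻¹ ≡ 96 (mod 97), t ≡ 46. Hence x ≡ 177 + 193·46 = 9055 (mod 18721).
From x ≡ 9055 (mod 18721) write x = 9055 + 18721t. Substituting into x ≡ 44 (mod 71) gives 18721t ≡ 6 (mod 71), and since 48⁻¹ ≡ 37 (mod 71), t ≡ 9. Hence x ≡ 9055 + 18721·9 = 177544 (mod 1329191).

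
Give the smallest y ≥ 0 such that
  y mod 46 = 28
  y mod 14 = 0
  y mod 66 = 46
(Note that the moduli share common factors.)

1960

Combine the congruences pairwise.
gcd(46, 14) = 2 and 2 | (0 − 28), so the pair is consistent; merging gives y ≡ 28 (mod 322), where 322 = lcm(46, 14).
gcd(322, 66) = 2 and 2 | (46 − 28), so the pair is consistent; merging gives y ≡ 1960 (mod 10626), where 10626 = lcm(322, 66).
The solution is unique modulo lcm(46, 14, 66) = 10626.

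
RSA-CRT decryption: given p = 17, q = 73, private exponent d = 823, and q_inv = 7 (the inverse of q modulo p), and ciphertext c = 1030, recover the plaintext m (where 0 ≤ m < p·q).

957

d_p = d mod (p−1) = 823 mod 16 = 7; d_q = d mod (q−1) = 31.
m₁ = c^(d_p) mod p: c ≡ 10 (mod 17), and 10^7 mod 17 = 5.
m₂ = c^(d_q) mod q: c ≡ 8 (mod 73), and 8^31 mod 73 = 8.
h = q_inv·(m₁ − m₂) mod p = 7·(5 − 8) mod 17 = 13.
m = m₂ + h·q = 8 + 13·73 = 957.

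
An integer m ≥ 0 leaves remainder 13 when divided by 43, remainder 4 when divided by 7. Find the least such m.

228

From m ≡ 13 (mod 43) write m = 13 + 43t. Substituting into m ≡ 4 (mod 7) gives 43t ≡ 5 (mod 7), and since 1⁻¹ ≡ 1 (mod 7), t ≡ 5. Hence m ≡ 13 + 43·5 = 228 (mod 301).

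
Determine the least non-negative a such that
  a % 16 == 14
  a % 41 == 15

302

From a ≡ 14 (mod 16) write a = 14 + 16t. Substituting into a ≡ 15 (mod 41) gives 16t ≡ 1 (mod 41), and since 16⁻¹ ≡ 18 (mod 41), t ≡ 18. Hence a ≡ 14 + 16·18 = 302 (mod 656).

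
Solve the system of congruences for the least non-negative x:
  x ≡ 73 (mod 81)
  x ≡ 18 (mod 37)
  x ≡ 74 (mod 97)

Combine the congruences pairwise.
From x ≡ 73 (mod 81) write x = 73 + 81t. Substituting into x ≡ 18 (mod 37) gives 81t ≡ 19 (mod 37), and since 7⁻¹ ≡ 16 (mod 37), t ≡ 8. Hence x ≡ 73 + 81·8 = 721 (mod 2997).
From x ≡ 721 (mod 2997) write x = 721 + 2997t. Substituting into x ≡ 74 (mod 97) gives 2997t ≡ 32 (mod 97), and since 87⁻¹ ≡ 29 (mod 97), t ≡ 55. Hence x ≡ 721 + 2997·55 = 165556 (mod 290709).

165556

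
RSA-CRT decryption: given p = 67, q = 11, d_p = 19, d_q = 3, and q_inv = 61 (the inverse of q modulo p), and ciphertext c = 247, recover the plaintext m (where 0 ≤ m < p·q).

m₁ = c^(d_p) mod p: c ≡ 46 (mod 67), and 46^19 mod 67 = 7.
m₂ = c^(d_q) mod q: c ≡ 5 (mod 11), and 5^3 mod 11 = 4.
h = q_inv·(m₁ − m₂) mod p = 61·(7 − 4) mod 67 = 49.
m = m₂ + h·q = 4 + 49·11 = 543.

543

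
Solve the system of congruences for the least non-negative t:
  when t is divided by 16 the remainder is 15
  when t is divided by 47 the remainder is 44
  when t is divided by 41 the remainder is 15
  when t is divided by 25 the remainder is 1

From t ≡ 15 (mod 16) write t = 15 + 16s. Substituting into t ≡ 44 (mod 47) gives 16s ≡ 29 (mod 47), and since 16⁻¹ ≡ 3 (mod 47), s ≡ 40. Hence t ≡ 15 + 16·40 = 655 (mod 752).
From t ≡ 655 (mod 752) write t = 655 + 752s. Substituting into t ≡ 15 (mod 41) gives 752s ≡ 16 (mod 41), and since 14⁻¹ ≡ 3 (mod 41), s ≡ 7. Hence t ≡ 655 + 752·7 = 5919 (mod 30832).
From t ≡ 5919 (mod 30832) write t = 5919 + 30832s. Substituting into t ≡ 1 (mod 25) gives 30832s ≡ 7 (mod 25), and since 7⁻¹ ≡ 18 (mod 25), s ≡ 1. Hence t ≡ 5919 + 30832·1 = 36751 (mod 770800).

36751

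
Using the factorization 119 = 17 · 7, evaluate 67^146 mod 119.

86

Mod 17: 67 ≡ 16; by Fermat, exponent reduces to 146 mod 16 = 2; 16^2 ≡ 1 (mod 17).
Mod 7: 67 ≡ 4; by Fermat, exponent reduces to 146 mod 6 = 2; 4^2 ≡ 2 (mod 7).
Combine by CRT: x ≡ 1 (mod 17), x ≡ 2 (mod 7) ⇒ x ≡ 86 (mod 119).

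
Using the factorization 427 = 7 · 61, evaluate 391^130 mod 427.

Mod 7: 391 ≡ 6; by Fermat, exponent reduces to 130 mod 6 = 4; 6^4 ≡ 1 (mod 7).
Mod 61: 391 ≡ 25; by Fermat, exponent reduces to 130 mod 60 = 10; 25^10 ≡ 47 (mod 61).
Combine by CRT: x ≡ 1 (mod 7), x ≡ 47 (mod 61) ⇒ x ≡ 169 (mod 427).

169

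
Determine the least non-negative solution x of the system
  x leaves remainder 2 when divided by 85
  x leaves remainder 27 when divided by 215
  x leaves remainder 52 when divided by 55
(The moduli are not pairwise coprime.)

Combine the congruences pairwise.
gcd(85, 215) = 5 and 5 | (27 − 2), so the pair is consistent; merging gives x ≡ 1532 (mod 3655), where 3655 = lcm(85, 215).
gcd(3655, 55) = 5 and 5 | (52 − 1532), so the pair is consistent; merging gives x ≡ 34427 (mod 40205), where 40205 = lcm(3655, 55).
The solution is unique modulo lcm(85, 215, 55) = 40205.

34427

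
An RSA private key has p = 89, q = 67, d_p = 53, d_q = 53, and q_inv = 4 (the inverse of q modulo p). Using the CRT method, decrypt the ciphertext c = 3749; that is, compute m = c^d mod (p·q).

m₁ = c^(d_p) mod p: c ≡ 11 (mod 89), and 11^53 mod 89 = 25.
m₂ = c^(d_q) mod q: c ≡ 64 (mod 67), and 64^53 mod 67 = 15.
h = q_inv·(m₁ − m₂) mod p = 4·(25 − 15) mod 89 = 40.
m = m₂ + h·q = 15 + 40·67 = 2695.

2695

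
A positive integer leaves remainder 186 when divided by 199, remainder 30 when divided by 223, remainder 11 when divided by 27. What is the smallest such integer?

1133093

Combine the congruences pairwise.
From x ≡ 186 (mod 199) write x = 186 + 199t. Substituting into x ≡ 30 (mod 223) gives 199t ≡ 67 (mod 223), and since 199⁻¹ ≡ 65 (mod 223), t ≡ 118. Hence x ≡ 186 + 199·118 = 23668 (mod 44377).
From x ≡ 23668 (mod 44377) write x = 23668 + 44377t. Substituting into x ≡ 11 (mod 27) gives 44377t ≡ 22 (mod 27), and since 16⁻¹ ≡ 22 (mod 27), t ≡ 25. Hence x ≡ 23668 + 44377·25 = 1133093 (mod 1198179).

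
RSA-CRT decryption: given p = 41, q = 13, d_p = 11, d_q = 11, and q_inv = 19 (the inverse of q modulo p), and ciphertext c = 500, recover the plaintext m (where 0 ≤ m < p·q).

115

m₁ = c^(d_p) mod p: c ≡ 8 (mod 41), and 8^11 mod 41 = 33.
m₂ = c^(d_q) mod q: c ≡ 6 (mod 13), and 6^11 mod 13 = 11.
h = q_inv·(m₁ − m₂) mod p = 19·(33 − 11) mod 41 = 8.
m = m₂ + h·q = 11 + 8·13 = 115.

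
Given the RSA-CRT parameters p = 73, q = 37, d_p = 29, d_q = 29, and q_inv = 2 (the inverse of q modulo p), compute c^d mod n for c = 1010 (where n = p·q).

2025

m₁ = c^(d_p) mod p: c ≡ 61 (mod 73), and 61^29 mod 73 = 54.
m₂ = c^(d_q) mod q: c ≡ 11 (mod 37), and 11^29 mod 37 = 27.
h = q_inv·(m₁ − m₂) mod p = 2·(54 − 27) mod 73 = 54.
m = m₂ + h·q = 27 + 54·37 = 2025.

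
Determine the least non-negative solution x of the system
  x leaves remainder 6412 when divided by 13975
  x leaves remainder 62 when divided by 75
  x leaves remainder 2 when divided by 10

62312

Combine the congruences pairwise.
gcd(13975, 75) = 25 and 25 | (62 − 6412), so the pair is consistent; merging gives x ≡ 20387 (mod 41925), where 41925 = lcm(13975, 75).
gcd(41925, 10) = 5 and 5 | (2 − 20387), so the pair is consistent; merging gives x ≡ 62312 (mod 83850), where 83850 = lcm(41925, 10).
The solution is unique modulo lcm(13975, 75, 10) = 83850.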